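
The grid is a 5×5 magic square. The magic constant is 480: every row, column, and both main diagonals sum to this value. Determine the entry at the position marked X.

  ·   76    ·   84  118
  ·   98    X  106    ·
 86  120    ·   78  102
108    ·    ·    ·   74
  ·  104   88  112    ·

The remaining cell in row 3 is (3,3) = 480 − 386 = 94.
From column 2, 480 − (76 + 98 + 120 + 104) gives (4,2) = 82.
Using column 4: 84 + 106 + 78 + 112 + ? → (4,4) = 480 − 380 = 100.
Anti-diagonal needs 480; the known cells sum to 400, so (5,1) = 80.
Row 4: 108 + 82 + 100 + 74 + ? = 480, so (4,3) = 116.
Using row 5: 80 + 104 + 88 + 112 + ? → (5,5) = 480 − 384 = 96.
Column 5 must total 480; the given cells sum to 390, so (2,5) = 90.
Main diagonal needs 480; the known cells sum to 388, so (1,1) = 92.
From row 1, 480 − (92 + 76 + 84 + 118) gives (1,3) = 110.
From column 1, 480 − (92 + 86 + 108 + 80) gives (2,1) = 114.
The remaining cell in column 3 is (2,3) = 480 − 408 = 72.

72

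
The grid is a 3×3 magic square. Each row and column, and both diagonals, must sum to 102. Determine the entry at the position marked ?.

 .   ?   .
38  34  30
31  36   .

32

From row 3, 102 − (31 + 36) gives (3,3) = 35.
Column 1 must total 102; the given cells sum to 69, so (1,1) = 33.
Column 2: 34 + 36 + ? = 102, so (1,2) = 32.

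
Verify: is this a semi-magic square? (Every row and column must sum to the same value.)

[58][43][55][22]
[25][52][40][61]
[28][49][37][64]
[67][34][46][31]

Yes

Row 1: 58 + 43 + 55 + 22 = 178.
Row 2: 25 + 52 + 40 + 61 = 178.
Row 3: 28 + 49 + 37 + 64 = 178.
Row 4: 67 + 34 + 46 + 31 = 178.
Column 1: 58 + 25 + 28 + 67 = 178.
Column 2: 43 + 52 + 49 + 34 = 178.
Column 3: 55 + 40 + 37 + 46 = 178.
Column 4: 22 + 61 + 64 + 31 = 178.
All lines sum to 178.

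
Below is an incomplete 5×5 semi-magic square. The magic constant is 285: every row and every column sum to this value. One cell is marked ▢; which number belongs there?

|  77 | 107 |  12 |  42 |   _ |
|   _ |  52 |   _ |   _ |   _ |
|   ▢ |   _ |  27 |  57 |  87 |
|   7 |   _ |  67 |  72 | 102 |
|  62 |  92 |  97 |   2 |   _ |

117

Using row 1: 77 + 107 + 12 + 42 + ? → (1,5) = 285 − 238 = 47.
The remaining cell in row 4 is (4,2) = 285 − 248 = 37.
Row 5 needs 285; the known cells sum to 253, so (5,5) = 32.
Column 2 needs 285; the known cells sum to 288, so (3,2) = -3.
Using column 3: 12 + 27 + 67 + 97 + ? → (2,3) = 285 − 203 = 82.
Using column 4: 42 + 57 + 72 + 2 + ? → (2,4) = 285 − 173 = 112.
Column 5: 47 + 87 + 102 + 32 + ? = 285, so (2,5) = 17.
Using row 2: 52 + 82 + 112 + 17 + ? → (2,1) = 285 − 263 = 22.
Using row 3: -3 + 27 + 57 + 87 + ? → (3,1) = 285 − 168 = 117.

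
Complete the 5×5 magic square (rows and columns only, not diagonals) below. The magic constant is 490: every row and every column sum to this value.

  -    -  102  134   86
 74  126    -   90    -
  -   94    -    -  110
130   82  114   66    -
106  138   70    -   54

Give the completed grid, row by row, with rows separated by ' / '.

The remaining cell in row 4 is (4,5) = 490 − 392 = 98.
Row 5: 106 + 138 + 70 + 54 + ? = 490, so (5,4) = 122.
Column 2 must total 490; the given cells sum to 440, so (1,2) = 50.
Using column 4: 134 + 90 + 66 + 122 + ? → (3,4) = 490 − 412 = 78.
The remaining cell in column 5 is (2,5) = 490 − 348 = 142.
Row 1 must total 490; the given cells sum to 372, so (1,1) = 118.
Row 2: 74 + 126 + 90 + 142 + ? = 490, so (2,3) = 58.
Using column 1: 118 + 74 + 130 + 106 + ? → (3,1) = 490 − 428 = 62.
The remaining cell in column 3 is (3,3) = 490 − 344 = 146.

118 50 102 134 86 / 74 126 58 90 142 / 62 94 146 78 110 / 130 82 114 66 98 / 106 138 70 122 54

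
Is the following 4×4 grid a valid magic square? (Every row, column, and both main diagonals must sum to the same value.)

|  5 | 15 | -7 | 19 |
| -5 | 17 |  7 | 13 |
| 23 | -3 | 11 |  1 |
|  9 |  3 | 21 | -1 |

Row 1: 5 + 15 + (-7) + 19 = 32.
Row 2: -5 + 17 + 7 + 13 = 32.
Row 3: 23 + (-3) + 11 + 1 = 32.
Row 4: 9 + 3 + 21 + (-1) = 32.
Column 1: 5 + (-5) + 23 + 9 = 32.
Column 2: 15 + 17 + (-3) + 3 = 32.
Column 3: -7 + 7 + 11 + 21 = 32.
Column 4: 19 + 13 + 1 + (-1) = 32.
Main diagonal: 5 + 17 + 11 + (-1) = 32.
Anti-diagonal: 19 + 7 + (-3) + 9 = 32.
All lines sum to 32.

Yes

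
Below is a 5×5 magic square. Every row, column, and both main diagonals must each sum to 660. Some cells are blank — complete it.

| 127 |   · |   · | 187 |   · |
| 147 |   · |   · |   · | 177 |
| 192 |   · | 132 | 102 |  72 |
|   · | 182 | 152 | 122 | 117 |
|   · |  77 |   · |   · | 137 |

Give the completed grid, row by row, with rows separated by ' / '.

127 97 92 187 157 / 147 142 112 82 177 / 192 162 132 102 72 / 87 182 152 122 117 / 107 77 172 167 137

Row 3 needs 660; the known cells sum to 498, so (3,2) = 162.
The remaining cell in row 4 is (4,1) = 660 − 573 = 87.
Column 1: 127 + 147 + 192 + 87 + ? = 660, so (5,1) = 107.
Column 5: 177 + 72 + 117 + 137 + ? = 660, so (1,5) = 157.
Main diagonal needs 660; the known cells sum to 518, so (2,2) = 142.
Anti-diagonal: 157 + 132 + 182 + 107 + ? = 660, so (2,4) = 82.
Using row 2: 147 + 142 + 82 + 177 + ? → (2,3) = 660 − 548 = 112.
From column 2, 660 − (142 + 162 + 182 + 77) gives (1,2) = 97.
The remaining cell in column 4 is (5,4) = 660 − 493 = 167.
The remaining cell in row 1 is (1,3) = 660 − 568 = 92.
Row 5 needs 660; the known cells sum to 488, so (5,3) = 172.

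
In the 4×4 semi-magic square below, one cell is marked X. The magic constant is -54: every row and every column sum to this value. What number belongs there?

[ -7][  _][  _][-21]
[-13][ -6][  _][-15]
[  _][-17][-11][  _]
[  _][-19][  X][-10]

The remaining cell in row 2 is (2,3) = -54 − (-34) = -20.
Column 2: -6 + (-17) + (-19) + ? = -54, so (1,2) = -12.
Using column 4: -21 + (-15) + (-10) + ? → (3,4) = -54 − (-46) = -8.
Row 1: -7 + (-12) + (-21) + ? = -54, so (1,3) = -14.
The remaining cell in row 3 is (3,1) = -54 − (-36) = -18.
Column 1: -7 + (-13) + (-18) + ? = -54, so (4,1) = -16.
From column 3, -54 − (-14 + (-20) + (-11)) gives (4,3) = -9.

-9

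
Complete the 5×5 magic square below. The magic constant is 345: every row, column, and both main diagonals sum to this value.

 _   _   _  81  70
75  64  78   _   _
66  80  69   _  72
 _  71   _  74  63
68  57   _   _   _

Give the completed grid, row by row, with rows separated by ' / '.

59 73 62 81 70 / 75 64 78 67 61 / 66 80 69 58 72 / 77 71 60 74 63 / 68 57 76 65 79

From row 3, 345 − (66 + 80 + 69 + 72) gives (3,4) = 58.
Using column 2: 64 + 80 + 71 + 57 + ? → (1,2) = 345 − 272 = 73.
Using anti-diagonal: 70 + 69 + 71 + 68 + ? → (2,4) = 345 − 278 = 67.
Using row 2: 75 + 64 + 78 + 67 + ? → (2,5) = 345 − 284 = 61.
Column 4: 81 + 67 + 58 + 74 + ? = 345, so (5,4) = 65.
Column 5: 70 + 61 + 72 + 63 + ? = 345, so (5,5) = 79.
Using main diagonal: 64 + 69 + 74 + 79 + ? → (1,1) = 345 − 286 = 59.
Row 1: 59 + 73 + 81 + 70 + ? = 345, so (1,3) = 62.
Row 5 needs 345; the known cells sum to 269, so (5,3) = 76.
From column 1, 345 − (59 + 75 + 66 + 68) gives (4,1) = 77.
The remaining cell in column 3 is (4,3) = 345 − 285 = 60.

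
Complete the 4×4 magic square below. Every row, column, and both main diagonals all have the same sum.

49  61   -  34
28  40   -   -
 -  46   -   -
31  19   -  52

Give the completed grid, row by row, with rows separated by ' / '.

49 61 22 34 / 28 40 55 43 / 58 46 25 37 / 31 19 64 52

Column 2 is already complete: 61 + 40 + 46 + 19 = 166, so that is the magic constant.
Row 1 needs 166; the known cells sum to 144, so (1,3) = 22.
Row 4: 31 + 19 + 52 + ? = 166, so (4,3) = 64.
Column 1: 49 + 28 + 31 + ? = 166, so (3,1) = 58.
Main diagonal must total 166; the given cells sum to 141, so (3,3) = 25.
Anti-diagonal: 34 + 46 + 31 + ? = 166, so (2,3) = 55.
From row 2, 166 − (28 + 40 + 55) gives (2,4) = 43.
From row 3, 166 − (58 + 46 + 25) gives (3,4) = 37.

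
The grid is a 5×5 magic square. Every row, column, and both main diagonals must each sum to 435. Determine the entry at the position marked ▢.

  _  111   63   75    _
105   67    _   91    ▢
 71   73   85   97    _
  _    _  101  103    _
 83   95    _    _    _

Row 3: 71 + 73 + 85 + 97 + ? = 435, so (3,5) = 109.
Column 2 needs 435; the known cells sum to 346, so (4,2) = 89.
Column 4: 75 + 91 + 97 + 103 + ? = 435, so (5,4) = 69.
From anti-diagonal, 435 − (91 + 85 + 89 + 83) gives (1,5) = 87.
Row 1: 111 + 63 + 75 + 87 + ? = 435, so (1,1) = 99.
From column 1, 435 − (99 + 105 + 71 + 83) gives (4,1) = 77.
From main diagonal, 435 − (99 + 67 + 85 + 103) gives (5,5) = 81.
Row 4 needs 435; the known cells sum to 370, so (4,5) = 65.
The remaining cell in row 5 is (5,3) = 435 − 328 = 107.
Using column 3: 63 + 85 + 101 + 107 + ? → (2,3) = 435 − 356 = 79.
The remaining cell in column 5 is (2,5) = 435 − 342 = 93.

93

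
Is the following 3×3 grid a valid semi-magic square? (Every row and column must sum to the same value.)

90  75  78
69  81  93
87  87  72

No — row 1 sums to 243 but column 1 sums to 246.

Row 1: 90 + 75 + 78 = 243.
Row 2: 69 + 81 + 93 = 243.
Row 3: 87 + 87 + 72 = 246.
Column 1: 90 + 69 + 87 = 246.
Column 2: 75 + 81 + 87 = 243.
Column 3: 78 + 93 + 72 = 243.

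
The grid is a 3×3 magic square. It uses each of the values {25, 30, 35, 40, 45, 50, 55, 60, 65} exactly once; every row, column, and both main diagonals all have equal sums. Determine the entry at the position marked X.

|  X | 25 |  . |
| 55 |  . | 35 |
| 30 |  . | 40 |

The 9 entries sum to 405, so each line sums to 405/3 = 135.
Row 2 needs 135; the known cells sum to 90, so (2,2) = 45.
The remaining cell in row 3 is (3,2) = 135 − 70 = 65.
From column 1, 135 − (55 + 30) gives (1,1) = 50.

50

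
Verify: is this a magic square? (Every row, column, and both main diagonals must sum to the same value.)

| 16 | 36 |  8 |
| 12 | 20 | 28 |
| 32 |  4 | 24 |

Row 1: 16 + 36 + 8 = 60.
Row 2: 12 + 20 + 28 = 60.
Row 3: 32 + 4 + 24 = 60.
Column 1: 16 + 12 + 32 = 60.
Column 2: 36 + 20 + 4 = 60.
Column 3: 8 + 28 + 24 = 60.
Main diagonal: 16 + 20 + 24 = 60.
Anti-diagonal: 8 + 20 + 32 = 60.
All lines sum to 60.

Yes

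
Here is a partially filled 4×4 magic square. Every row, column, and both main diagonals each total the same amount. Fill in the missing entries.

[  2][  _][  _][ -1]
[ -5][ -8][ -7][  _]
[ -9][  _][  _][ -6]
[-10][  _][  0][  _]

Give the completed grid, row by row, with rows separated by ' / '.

Column 1 is already complete: 2 + -5 + -9 + -10 = -22, so that is the magic constant.
Row 2 needs -22; the known cells sum to -20, so (2,4) = -2.
Column 4 needs -22; the known cells sum to -9, so (4,4) = -13.
Main diagonal must total -22; the given cells sum to -19, so (3,3) = -3.
The remaining cell in anti-diagonal is (3,2) = -22 − (-18) = -4.
The remaining cell in row 4 is (4,2) = -22 − (-23) = 1.
The remaining cell in column 2 is (1,2) = -22 − (-11) = -11.
Column 3 must total -22; the given cells sum to -10, so (1,3) = -12.

2 -11 -12 -1 / -5 -8 -7 -2 / -9 -4 -3 -6 / -10 1 0 -13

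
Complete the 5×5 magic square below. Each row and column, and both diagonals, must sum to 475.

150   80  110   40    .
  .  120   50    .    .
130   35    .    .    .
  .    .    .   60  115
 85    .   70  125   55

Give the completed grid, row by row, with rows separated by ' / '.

150 80 110 40 95 / 65 120 50 105 135 / 130 35 90 145 75 / 45 100 155 60 115 / 85 140 70 125 55

Row 1 must total 475; the given cells sum to 380, so (1,5) = 95.
The remaining cell in row 5 is (5,2) = 475 − 335 = 140.
Column 2: 80 + 120 + 35 + 140 + ? = 475, so (4,2) = 100.
The remaining cell in main diagonal is (3,3) = 475 − 385 = 90.
Anti-diagonal needs 475; the known cells sum to 370, so (2,4) = 105.
Column 3: 110 + 50 + 90 + 70 + ? = 475, so (4,3) = 155.
From column 4, 475 − (40 + 105 + 60 + 125) gives (3,4) = 145.
The remaining cell in row 3 is (3,5) = 475 − 400 = 75.
Row 4 needs 475; the known cells sum to 430, so (4,1) = 45.
From column 1, 475 − (150 + 130 + 45 + 85) gives (2,1) = 65.
Column 5 must total 475; the given cells sum to 340, so (2,5) = 135.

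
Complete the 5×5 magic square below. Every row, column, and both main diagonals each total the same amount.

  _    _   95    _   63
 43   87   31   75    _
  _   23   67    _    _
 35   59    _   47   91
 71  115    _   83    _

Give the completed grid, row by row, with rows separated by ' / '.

Anti-diagonal is already complete: 63 + 75 + 67 + 59 + 71 = 335, so that is the magic constant.
The remaining cell in row 2 is (2,5) = 335 − 236 = 99.
The remaining cell in row 4 is (4,3) = 335 − 232 = 103.
From column 2, 335 − (87 + 23 + 59 + 115) gives (1,2) = 51.
From column 3, 335 − (95 + 31 + 67 + 103) gives (5,3) = 39.
Using row 5: 71 + 115 + 39 + 83 + ? → (5,5) = 335 − 308 = 27.
From column 5, 335 − (63 + 99 + 91 + 27) gives (3,5) = 55.
From main diagonal, 335 − (87 + 67 + 47 + 27) gives (1,1) = 107.
Row 1 needs 335; the known cells sum to 316, so (1,4) = 19.
From column 1, 335 − (107 + 43 + 35 + 71) gives (3,1) = 79.
Column 4 must total 335; the given cells sum to 224, so (3,4) = 111.

107 51 95 19 63 / 43 87 31 75 99 / 79 23 67 111 55 / 35 59 103 47 91 / 71 115 39 83 27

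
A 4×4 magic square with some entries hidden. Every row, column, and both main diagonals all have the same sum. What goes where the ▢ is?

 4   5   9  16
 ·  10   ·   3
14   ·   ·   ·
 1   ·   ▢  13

Row 1 is complete and sums to 34; that is the magic constant.
Using column 1: 4 + 14 + 1 + ? → (2,1) = 34 − 19 = 15.
Column 4 needs 34; the known cells sum to 32, so (3,4) = 2.
Main diagonal needs 34; the known cells sum to 27, so (3,3) = 7.
Using row 2: 15 + 10 + 3 + ? → (2,3) = 34 − 28 = 6.
Row 3: 14 + 7 + 2 + ? = 34, so (3,2) = 11.
Using column 2: 5 + 10 + 11 + ? → (4,2) = 34 − 26 = 8.
The remaining cell in column 3 is (4,3) = 34 − 22 = 12.

12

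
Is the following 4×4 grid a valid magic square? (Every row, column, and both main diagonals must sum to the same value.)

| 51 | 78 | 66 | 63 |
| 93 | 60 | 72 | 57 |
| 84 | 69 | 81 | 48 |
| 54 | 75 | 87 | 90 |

Row 1: 51 + 78 + 66 + 63 = 258.
Row 2: 93 + 60 + 72 + 57 = 282.
Row 3: 84 + 69 + 81 + 48 = 282.
Row 4: 54 + 75 + 87 + 90 = 306.
Column 1: 51 + 93 + 84 + 54 = 282.
Column 2: 78 + 60 + 69 + 75 = 282.
Column 3: 66 + 72 + 81 + 87 = 306.
Column 4: 63 + 57 + 48 + 90 = 258.
Main diagonal: 51 + 60 + 81 + 90 = 282.
Anti-diagonal: 63 + 72 + 69 + 54 = 258.

No — row 2 sums to 282 but anti-diagonal sums to 258.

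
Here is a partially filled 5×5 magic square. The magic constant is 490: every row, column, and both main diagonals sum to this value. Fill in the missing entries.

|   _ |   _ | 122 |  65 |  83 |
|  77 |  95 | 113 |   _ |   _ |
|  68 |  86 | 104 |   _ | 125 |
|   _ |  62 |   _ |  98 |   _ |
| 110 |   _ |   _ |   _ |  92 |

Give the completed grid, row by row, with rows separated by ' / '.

Row 3 needs 490; the known cells sum to 383, so (3,4) = 107.
The remaining cell in main diagonal is (1,1) = 490 − 389 = 101.
Anti-diagonal: 83 + 104 + 62 + 110 + ? = 490, so (2,4) = 131.
Using row 1: 101 + 122 + 65 + 83 + ? → (1,2) = 490 − 371 = 119.
Row 2: 77 + 95 + 113 + 131 + ? = 490, so (2,5) = 74.
The remaining cell in column 1 is (4,1) = 490 − 356 = 134.
Column 2: 119 + 95 + 86 + 62 + ? = 490, so (5,2) = 128.
Column 4 needs 490; the known cells sum to 401, so (5,4) = 89.
The remaining cell in column 5 is (4,5) = 490 − 374 = 116.
The remaining cell in row 4 is (4,3) = 490 − 410 = 80.
The remaining cell in row 5 is (5,3) = 490 − 419 = 71.

101 119 122 65 83 / 77 95 113 131 74 / 68 86 104 107 125 / 134 62 80 98 116 / 110 128 71 89 92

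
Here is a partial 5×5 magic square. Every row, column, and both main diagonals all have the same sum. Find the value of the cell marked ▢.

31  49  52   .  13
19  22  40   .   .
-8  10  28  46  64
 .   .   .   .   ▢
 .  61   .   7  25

37

Row 3 is complete and sums to 140; that is the magic constant.
Using row 1: 31 + 49 + 52 + 13 + ? → (1,4) = 140 − 145 = -5.
Column 2: 49 + 22 + 10 + 61 + ? = 140, so (4,2) = -2.
Main diagonal must total 140; the given cells sum to 106, so (4,4) = 34.
Column 4 must total 140; the given cells sum to 82, so (2,4) = 58.
The remaining cell in anti-diagonal is (5,1) = 140 − 97 = 43.
Row 2 needs 140; the known cells sum to 139, so (2,5) = 1.
Using row 5: 43 + 61 + 7 + 25 + ? → (5,3) = 140 − 136 = 4.
Column 1 must total 140; the given cells sum to 85, so (4,1) = 55.
Using column 3: 52 + 40 + 28 + 4 + ? → (4,3) = 140 − 124 = 16.
Column 5 must total 140; the given cells sum to 103, so (4,5) = 37.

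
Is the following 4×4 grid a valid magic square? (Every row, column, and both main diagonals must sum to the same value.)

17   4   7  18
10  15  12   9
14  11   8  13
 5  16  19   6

Yes

Row 1: 17 + 4 + 7 + 18 = 46.
Row 2: 10 + 15 + 12 + 9 = 46.
Row 3: 14 + 11 + 8 + 13 = 46.
Row 4: 5 + 16 + 19 + 6 = 46.
Column 1: 17 + 10 + 14 + 5 = 46.
Column 2: 4 + 15 + 11 + 16 = 46.
Column 3: 7 + 12 + 8 + 19 = 46.
Column 4: 18 + 9 + 13 + 6 = 46.
Main diagonal: 17 + 15 + 8 + 6 = 46.
Anti-diagonal: 18 + 12 + 11 + 5 = 46.
All lines sum to 46.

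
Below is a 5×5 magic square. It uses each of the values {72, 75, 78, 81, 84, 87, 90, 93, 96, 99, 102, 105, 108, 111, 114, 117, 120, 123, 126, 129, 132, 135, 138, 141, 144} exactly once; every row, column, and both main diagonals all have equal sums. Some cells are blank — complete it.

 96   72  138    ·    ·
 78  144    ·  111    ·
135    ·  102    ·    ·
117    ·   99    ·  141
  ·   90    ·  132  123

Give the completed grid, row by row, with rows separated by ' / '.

96 72 138 129 105 / 78 144 120 111 87 / 135 126 102 93 84 / 117 108 99 75 141 / 114 90 81 132 123

The 25 entries sum to 2700, so each line sums to 2700/5 = 540.
Using column 1: 96 + 78 + 135 + 117 + ? → (5,1) = 540 − 426 = 114.
Using main diagonal: 96 + 144 + 102 + 123 + ? → (4,4) = 540 − 465 = 75.
Row 4: 117 + 99 + 75 + 141 + ? = 540, so (4,2) = 108.
The remaining cell in row 5 is (5,3) = 540 − 459 = 81.
Column 2 must total 540; the given cells sum to 414, so (3,2) = 126.
Using column 3: 138 + 102 + 99 + 81 + ? → (2,3) = 540 − 420 = 120.
Anti-diagonal: 111 + 102 + 108 + 114 + ? = 540, so (1,5) = 105.
Using row 1: 96 + 72 + 138 + 105 + ? → (1,4) = 540 − 411 = 129.
Row 2: 78 + 144 + 120 + 111 + ? = 540, so (2,5) = 87.
Column 4 must total 540; the given cells sum to 447, so (3,4) = 93.
Column 5 needs 540; the known cells sum to 456, so (3,5) = 84.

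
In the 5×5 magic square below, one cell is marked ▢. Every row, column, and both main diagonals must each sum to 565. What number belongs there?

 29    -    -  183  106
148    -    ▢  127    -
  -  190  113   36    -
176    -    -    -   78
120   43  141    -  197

The remaining cell in row 5 is (5,4) = 565 − 501 = 64.
From column 1, 565 − (29 + 148 + 176 + 120) gives (3,1) = 92.
Column 4 must total 565; the given cells sum to 410, so (4,4) = 155.
Main diagonal must total 565; the given cells sum to 494, so (2,2) = 71.
The remaining cell in anti-diagonal is (4,2) = 565 − 466 = 99.
Row 3: 92 + 190 + 113 + 36 + ? = 565, so (3,5) = 134.
The remaining cell in row 4 is (4,3) = 565 − 508 = 57.
Column 2 must total 565; the given cells sum to 403, so (1,2) = 162.
From column 5, 565 − (106 + 134 + 78 + 197) gives (2,5) = 50.
Using row 1: 29 + 162 + 183 + 106 + ? → (1,3) = 565 − 480 = 85.
Using row 2: 148 + 71 + 127 + 50 + ? → (2,3) = 565 − 396 = 169.

169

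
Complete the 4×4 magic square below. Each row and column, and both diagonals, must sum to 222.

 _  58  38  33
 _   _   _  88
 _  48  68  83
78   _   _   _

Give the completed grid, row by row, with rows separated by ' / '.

93 58 38 33 / 28 43 63 88 / 23 48 68 83 / 78 73 53 18

From row 1, 222 − (58 + 38 + 33) gives (1,1) = 93.
Using row 3: 48 + 68 + 83 + ? → (3,1) = 222 − 199 = 23.
Column 1: 93 + 23 + 78 + ? = 222, so (2,1) = 28.
Column 4: 33 + 88 + 83 + ? = 222, so (4,4) = 18.
Main diagonal must total 222; the given cells sum to 179, so (2,2) = 43.
Anti-diagonal must total 222; the given cells sum to 159, so (2,3) = 63.
Column 2 needs 222; the known cells sum to 149, so (4,2) = 73.
Column 3: 38 + 63 + 68 + ? = 222, so (4,3) = 53.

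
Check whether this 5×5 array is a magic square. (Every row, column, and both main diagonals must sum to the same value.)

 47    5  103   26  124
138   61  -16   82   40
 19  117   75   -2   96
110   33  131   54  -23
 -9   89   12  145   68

Yes

Row 1: 47 + 5 + 103 + 26 + 124 = 305.
Row 2: 138 + 61 + (-16) + 82 + 40 = 305.
Row 3: 19 + 117 + 75 + (-2) + 96 = 305.
Row 4: 110 + 33 + 131 + 54 + (-23) = 305.
Row 5: -9 + 89 + 12 + 145 + 68 = 305.
Column 1: 47 + 138 + 19 + 110 + (-9) = 305.
Column 2: 5 + 61 + 117 + 33 + 89 = 305.
Column 3: 103 + (-16) + 75 + 131 + 12 = 305.
Column 4: 26 + 82 + (-2) + 54 + 145 = 305.
Column 5: 124 + 40 + 96 + (-23) + 68 = 305.
Main diagonal: 47 + 61 + 75 + 54 + 68 = 305.
Anti-diagonal: 124 + 82 + 75 + 33 + (-9) = 305.
All lines sum to 305.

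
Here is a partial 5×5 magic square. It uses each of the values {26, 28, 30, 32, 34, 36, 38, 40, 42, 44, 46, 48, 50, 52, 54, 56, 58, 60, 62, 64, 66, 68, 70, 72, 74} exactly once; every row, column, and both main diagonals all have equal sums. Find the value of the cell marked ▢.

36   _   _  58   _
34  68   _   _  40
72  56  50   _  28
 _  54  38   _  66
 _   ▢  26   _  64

42

The 25 entries sum to 1250, so each line sums to 1250/5 = 250.
Using row 3: 72 + 56 + 50 + 28 + ? → (3,4) = 250 − 206 = 44.
Column 5 needs 250; the known cells sum to 198, so (1,5) = 52.
Main diagonal needs 250; the known cells sum to 218, so (4,4) = 32.
From row 4, 250 − (54 + 38 + 32 + 66) gives (4,1) = 60.
Column 1: 36 + 34 + 72 + 60 + ? = 250, so (5,1) = 48.
Anti-diagonal needs 250; the known cells sum to 204, so (2,4) = 46.
From row 2, 250 − (34 + 68 + 46 + 40) gives (2,3) = 62.
The remaining cell in column 3 is (1,3) = 250 − 176 = 74.
Column 4: 58 + 46 + 44 + 32 + ? = 250, so (5,4) = 70.
Row 1 must total 250; the given cells sum to 220, so (1,2) = 30.
From row 5, 250 − (48 + 26 + 70 + 64) gives (5,2) = 42.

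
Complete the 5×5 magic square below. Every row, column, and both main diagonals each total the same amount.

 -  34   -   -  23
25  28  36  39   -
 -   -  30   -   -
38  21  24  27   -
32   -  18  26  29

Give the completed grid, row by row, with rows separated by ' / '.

31 34 37 20 23 / 25 28 36 39 17 / 19 22 30 33 41 / 38 21 24 27 35 / 32 40 18 26 29

Anti-diagonal is already complete: 23 + 39 + 30 + 21 + 32 = 145, so that is the magic constant.
From row 2, 145 − (25 + 28 + 36 + 39) gives (2,5) = 17.
The remaining cell in row 4 is (4,5) = 145 − 110 = 35.
From row 5, 145 − (32 + 18 + 26 + 29) gives (5,2) = 40.
Column 2 must total 145; the given cells sum to 123, so (3,2) = 22.
Column 3 must total 145; the given cells sum to 108, so (1,3) = 37.
The remaining cell in column 5 is (3,5) = 145 − 104 = 41.
Using main diagonal: 28 + 30 + 27 + 29 + ? → (1,1) = 145 − 114 = 31.
Row 1: 31 + 34 + 37 + 23 + ? = 145, so (1,4) = 20.
Column 1: 31 + 25 + 38 + 32 + ? = 145, so (3,1) = 19.
Using column 4: 20 + 39 + 27 + 26 + ? → (3,4) = 145 − 112 = 33.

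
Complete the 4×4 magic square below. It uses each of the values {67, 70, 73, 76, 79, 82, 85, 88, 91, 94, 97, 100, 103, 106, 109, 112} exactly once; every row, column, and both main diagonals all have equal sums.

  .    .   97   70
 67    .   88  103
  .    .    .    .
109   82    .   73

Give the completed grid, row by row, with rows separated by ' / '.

106 85 97 70 / 67 100 88 103 / 76 91 79 112 / 109 82 94 73

The 16 entries sum to 1432, so each line sums to 1432/4 = 358.
From row 2, 358 − (67 + 88 + 103) gives (2,2) = 100.
Row 4 must total 358; the given cells sum to 264, so (4,3) = 94.
Column 3 must total 358; the given cells sum to 279, so (3,3) = 79.
Column 4 must total 358; the given cells sum to 246, so (3,4) = 112.
Using main diagonal: 100 + 79 + 73 + ? → (1,1) = 358 − 252 = 106.
Anti-diagonal needs 358; the known cells sum to 267, so (3,2) = 91.
Row 1 needs 358; the known cells sum to 273, so (1,2) = 85.
Row 3: 91 + 79 + 112 + ? = 358, so (3,1) = 76.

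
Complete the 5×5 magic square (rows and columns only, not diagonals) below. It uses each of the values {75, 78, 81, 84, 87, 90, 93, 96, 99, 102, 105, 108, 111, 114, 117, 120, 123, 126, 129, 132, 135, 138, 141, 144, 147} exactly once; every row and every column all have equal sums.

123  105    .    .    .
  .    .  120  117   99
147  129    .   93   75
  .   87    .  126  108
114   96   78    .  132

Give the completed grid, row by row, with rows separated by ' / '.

123 105 102 84 141 / 81 138 120 117 99 / 147 129 111 93 75 / 90 87 144 126 108 / 114 96 78 135 132

The 25 entries sum to 2775, so each line sums to 2775/5 = 555.
Row 3 must total 555; the given cells sum to 444, so (3,3) = 111.
The remaining cell in row 5 is (5,4) = 555 − 420 = 135.
Column 2: 105 + 129 + 87 + 96 + ? = 555, so (2,2) = 138.
Column 4 must total 555; the given cells sum to 471, so (1,4) = 84.
Column 5: 99 + 75 + 108 + 132 + ? = 555, so (1,5) = 141.
Row 1: 123 + 105 + 84 + 141 + ? = 555, so (1,3) = 102.
Using row 2: 138 + 120 + 117 + 99 + ? → (2,1) = 555 − 474 = 81.
Column 1: 123 + 81 + 147 + 114 + ? = 555, so (4,1) = 90.
The remaining cell in column 3 is (4,3) = 555 − 411 = 144.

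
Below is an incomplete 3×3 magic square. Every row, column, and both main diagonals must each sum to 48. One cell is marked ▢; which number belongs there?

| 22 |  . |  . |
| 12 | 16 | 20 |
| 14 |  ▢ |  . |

24

Main diagonal needs 48; the known cells sum to 38, so (3,3) = 10.
Anti-diagonal: 16 + 14 + ? = 48, so (1,3) = 18.
Row 1: 22 + 18 + ? = 48, so (1,2) = 8.
Row 3 needs 48; the known cells sum to 24, so (3,2) = 24.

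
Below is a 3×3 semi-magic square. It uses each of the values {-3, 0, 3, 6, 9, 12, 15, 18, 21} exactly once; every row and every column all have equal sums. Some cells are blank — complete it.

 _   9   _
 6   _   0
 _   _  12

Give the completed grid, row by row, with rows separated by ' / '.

The 9 entries sum to 81, so each line sums to 81/3 = 27.
Row 2 needs 27; the known cells sum to 6, so (2,2) = 21.
The remaining cell in column 2 is (3,2) = 27 − 30 = -3.
The remaining cell in column 3 is (1,3) = 27 − 12 = 15.
Using row 1: 9 + 15 + ? → (1,1) = 27 − 24 = 3.
The remaining cell in row 3 is (3,1) = 27 − 9 = 18.

3 9 15 / 6 21 0 / 18 -3 12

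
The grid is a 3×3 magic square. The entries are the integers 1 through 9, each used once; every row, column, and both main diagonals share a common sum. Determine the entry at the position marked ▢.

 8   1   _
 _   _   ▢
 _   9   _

The entries are 1 through 9, which sum to 45, so each line sums to 45/3 = 15.
Row 1 must total 15; the given cells sum to 9, so (1,3) = 6.
From column 2, 15 − (1 + 9) gives (2,2) = 5.
From main diagonal, 15 − (8 + 5) gives (3,3) = 2.
Anti-diagonal: 6 + 5 + ? = 15, so (3,1) = 4.
Column 1 needs 15; the known cells sum to 12, so (2,1) = 3.
Column 3 needs 15; the known cells sum to 8, so (2,3) = 7.

7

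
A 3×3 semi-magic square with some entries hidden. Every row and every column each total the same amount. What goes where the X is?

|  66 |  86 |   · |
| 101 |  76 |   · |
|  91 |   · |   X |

Column 1 is complete and sums to 258; that is the magic constant.
From row 1, 258 − (66 + 86) gives (1,3) = 106.
Row 2 needs 258; the known cells sum to 177, so (2,3) = 81.
Column 2: 86 + 76 + ? = 258, so (3,2) = 96.
From column 3, 258 − (106 + 81) gives (3,3) = 71.

71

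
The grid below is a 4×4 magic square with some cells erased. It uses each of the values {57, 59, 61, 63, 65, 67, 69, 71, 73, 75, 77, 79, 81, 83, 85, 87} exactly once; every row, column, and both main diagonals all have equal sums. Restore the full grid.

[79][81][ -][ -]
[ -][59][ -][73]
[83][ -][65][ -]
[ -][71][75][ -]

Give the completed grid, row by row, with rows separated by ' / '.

The 16 entries sum to 1152, so each line sums to 1152/4 = 288.
Column 2: 81 + 59 + 71 + ? = 288, so (3,2) = 77.
Main diagonal: 79 + 59 + 65 + ? = 288, so (4,4) = 85.
Using row 3: 83 + 77 + 65 + ? → (3,4) = 288 − 225 = 63.
The remaining cell in row 4 is (4,1) = 288 − 231 = 57.
Column 1 must total 288; the given cells sum to 219, so (2,1) = 69.
Column 4 must total 288; the given cells sum to 221, so (1,4) = 67.
Anti-diagonal needs 288; the known cells sum to 201, so (2,3) = 87.
From row 1, 288 − (79 + 81 + 67) gives (1,3) = 61.

79 81 61 67 / 69 59 87 73 / 83 77 65 63 / 57 71 75 85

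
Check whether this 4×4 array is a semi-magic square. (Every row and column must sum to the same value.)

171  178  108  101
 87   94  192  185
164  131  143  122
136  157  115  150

No — row 1 sums to 558 but column 2 sums to 560.

Row 1: 171 + 178 + 108 + 101 = 558.
Row 2: 87 + 94 + 192 + 185 = 558.
Row 3: 164 + 131 + 143 + 122 = 560.
Row 4: 136 + 157 + 115 + 150 = 558.
Column 1: 171 + 87 + 164 + 136 = 558.
Column 2: 178 + 94 + 131 + 157 = 560.
Column 3: 108 + 192 + 143 + 115 = 558.
Column 4: 101 + 185 + 122 + 150 = 558.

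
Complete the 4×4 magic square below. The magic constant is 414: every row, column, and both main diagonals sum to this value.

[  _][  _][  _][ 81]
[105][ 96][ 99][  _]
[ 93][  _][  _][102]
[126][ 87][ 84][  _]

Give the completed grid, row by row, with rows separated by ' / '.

90 123 120 81 / 105 96 99 114 / 93 108 111 102 / 126 87 84 117

Row 2 must total 414; the given cells sum to 300, so (2,4) = 114.
Row 4 must total 414; the given cells sum to 297, so (4,4) = 117.
Column 1: 105 + 93 + 126 + ? = 414, so (1,1) = 90.
Main diagonal must total 414; the given cells sum to 303, so (3,3) = 111.
Using anti-diagonal: 81 + 99 + 126 + ? → (3,2) = 414 − 306 = 108.
Column 2 needs 414; the known cells sum to 291, so (1,2) = 123.
From column 3, 414 − (99 + 111 + 84) gives (1,3) = 120.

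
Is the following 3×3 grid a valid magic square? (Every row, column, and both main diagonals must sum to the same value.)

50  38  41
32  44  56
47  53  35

Row 1: 50 + 38 + 41 = 129.
Row 2: 32 + 44 + 56 = 132.
Row 3: 47 + 53 + 35 = 135.
Column 1: 50 + 32 + 47 = 129.
Column 2: 38 + 44 + 53 = 135.
Column 3: 41 + 56 + 35 = 132.
Main diagonal: 50 + 44 + 35 = 129.
Anti-diagonal: 41 + 44 + 47 = 132.

No — row 1 sums to 129 but anti-diagonal sums to 132.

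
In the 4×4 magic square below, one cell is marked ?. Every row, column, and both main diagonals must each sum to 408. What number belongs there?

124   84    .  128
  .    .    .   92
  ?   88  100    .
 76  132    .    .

Row 1 needs 408; the known cells sum to 336, so (1,3) = 72.
From column 2, 408 − (84 + 88 + 132) gives (2,2) = 104.
From main diagonal, 408 − (124 + 104 + 100) gives (4,4) = 80.
Anti-diagonal needs 408; the known cells sum to 292, so (2,3) = 116.
Row 2 needs 408; the known cells sum to 312, so (2,1) = 96.
The remaining cell in row 4 is (4,3) = 408 − 288 = 120.
Column 1 must total 408; the given cells sum to 296, so (3,1) = 112.

112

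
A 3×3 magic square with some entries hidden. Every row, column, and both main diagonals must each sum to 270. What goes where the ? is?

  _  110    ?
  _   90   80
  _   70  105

Row 2 must total 270; the given cells sum to 170, so (2,1) = 100.
From row 3, 270 − (70 + 105) gives (3,1) = 95.
From column 1, 270 − (100 + 95) gives (1,1) = 75.
Using column 3: 80 + 105 + ? → (1,3) = 270 − 185 = 85.

85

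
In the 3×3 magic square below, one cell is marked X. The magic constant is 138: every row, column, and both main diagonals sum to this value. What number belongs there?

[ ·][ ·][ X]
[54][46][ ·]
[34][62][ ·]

58

Using row 2: 54 + 46 + ? → (2,3) = 138 − 100 = 38.
Row 3 must total 138; the given cells sum to 96, so (3,3) = 42.
The remaining cell in column 1 is (1,1) = 138 − 88 = 50.
Column 2: 46 + 62 + ? = 138, so (1,2) = 30.
Column 3 needs 138; the known cells sum to 80, so (1,3) = 58.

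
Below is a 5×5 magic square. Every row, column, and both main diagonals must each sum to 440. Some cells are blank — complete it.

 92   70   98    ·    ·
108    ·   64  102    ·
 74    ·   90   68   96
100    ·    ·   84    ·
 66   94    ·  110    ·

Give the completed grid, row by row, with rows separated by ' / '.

From row 3, 440 − (74 + 90 + 68 + 96) gives (3,2) = 112.
Using column 4: 102 + 68 + 84 + 110 + ? → (1,4) = 440 − 364 = 76.
From row 1, 440 − (92 + 70 + 98 + 76) gives (1,5) = 104.
Using anti-diagonal: 104 + 102 + 90 + 66 + ? → (4,2) = 440 − 362 = 78.
From column 2, 440 − (70 + 112 + 78 + 94) gives (2,2) = 86.
Main diagonal must total 440; the given cells sum to 352, so (5,5) = 88.
The remaining cell in row 2 is (2,5) = 440 − 360 = 80.
From row 5, 440 − (66 + 94 + 110 + 88) gives (5,3) = 82.
Using column 3: 98 + 64 + 90 + 82 + ? → (4,3) = 440 − 334 = 106.
Column 5: 104 + 80 + 96 + 88 + ? = 440, so (4,5) = 72.

92 70 98 76 104 / 108 86 64 102 80 / 74 112 90 68 96 / 100 78 106 84 72 / 66 94 82 110 88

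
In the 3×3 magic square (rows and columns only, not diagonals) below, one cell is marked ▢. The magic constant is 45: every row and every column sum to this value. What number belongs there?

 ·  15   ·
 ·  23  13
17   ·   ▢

21

Row 2: 23 + 13 + ? = 45, so (2,1) = 9.
Column 1: 9 + 17 + ? = 45, so (1,1) = 19.
Column 2: 15 + 23 + ? = 45, so (3,2) = 7.
Row 1 needs 45; the known cells sum to 34, so (1,3) = 11.
Row 3: 17 + 7 + ? = 45, so (3,3) = 21.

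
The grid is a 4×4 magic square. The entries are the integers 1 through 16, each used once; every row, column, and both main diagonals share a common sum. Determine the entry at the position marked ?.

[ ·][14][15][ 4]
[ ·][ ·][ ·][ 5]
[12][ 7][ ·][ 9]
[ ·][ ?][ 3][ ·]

2

The entries are 1 through 16, which sum to 136, so each line sums to 136/4 = 34.
The remaining cell in row 1 is (1,1) = 34 − 33 = 1.
Using row 3: 12 + 7 + 9 + ? → (3,3) = 34 − 28 = 6.
Column 3 must total 34; the given cells sum to 24, so (2,3) = 10.
Column 4 needs 34; the known cells sum to 18, so (4,4) = 16.
The remaining cell in main diagonal is (2,2) = 34 − 23 = 11.
From anti-diagonal, 34 − (4 + 10 + 7) gives (4,1) = 13.
The remaining cell in row 2 is (2,1) = 34 − 26 = 8.
Row 4 must total 34; the given cells sum to 32, so (4,2) = 2.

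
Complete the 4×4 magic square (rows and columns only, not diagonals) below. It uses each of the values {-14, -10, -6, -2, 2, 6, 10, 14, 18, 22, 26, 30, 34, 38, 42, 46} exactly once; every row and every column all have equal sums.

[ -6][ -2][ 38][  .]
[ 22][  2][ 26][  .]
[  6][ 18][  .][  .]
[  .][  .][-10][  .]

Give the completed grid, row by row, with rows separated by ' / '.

-6 -2 38 34 / 22 2 26 14 / 6 18 10 30 / 42 46 -10 -14

The 16 entries sum to 256, so each line sums to 256/4 = 64.
The remaining cell in row 1 is (1,4) = 64 − 30 = 34.
Row 2 needs 64; the known cells sum to 50, so (2,4) = 14.
Column 1 must total 64; the given cells sum to 22, so (4,1) = 42.
Column 2: -2 + 2 + 18 + ? = 64, so (4,2) = 46.
The remaining cell in column 3 is (3,3) = 64 − 54 = 10.
Row 3 must total 64; the given cells sum to 34, so (3,4) = 30.
Row 4: 42 + 46 + (-10) + ? = 64, so (4,4) = -14.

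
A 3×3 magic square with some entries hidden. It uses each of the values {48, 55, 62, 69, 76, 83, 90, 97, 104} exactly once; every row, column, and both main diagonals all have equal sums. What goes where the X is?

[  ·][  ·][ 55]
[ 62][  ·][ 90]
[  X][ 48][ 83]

The 9 entries sum to 684, so each line sums to 684/3 = 228.
Row 2 must total 228; the given cells sum to 152, so (2,2) = 76.
Using row 3: 48 + 83 + ? → (3,1) = 228 − 131 = 97.

97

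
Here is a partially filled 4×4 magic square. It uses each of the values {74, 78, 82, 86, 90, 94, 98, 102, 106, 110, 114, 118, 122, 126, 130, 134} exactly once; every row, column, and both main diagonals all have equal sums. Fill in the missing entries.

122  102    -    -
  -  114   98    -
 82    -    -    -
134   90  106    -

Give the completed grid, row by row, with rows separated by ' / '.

122 102 118 74 / 78 114 98 126 / 82 110 94 130 / 134 90 106 86

The 16 entries sum to 1664, so each line sums to 1664/4 = 416.
The remaining cell in row 4 is (4,4) = 416 − 330 = 86.
Column 1 must total 416; the given cells sum to 338, so (2,1) = 78.
From column 2, 416 − (102 + 114 + 90) gives (3,2) = 110.
Using main diagonal: 122 + 114 + 86 + ? → (3,3) = 416 − 322 = 94.
Anti-diagonal must total 416; the given cells sum to 342, so (1,4) = 74.
Row 1 must total 416; the given cells sum to 298, so (1,3) = 118.
Using row 2: 78 + 114 + 98 + ? → (2,4) = 416 − 290 = 126.
Row 3 must total 416; the given cells sum to 286, so (3,4) = 130.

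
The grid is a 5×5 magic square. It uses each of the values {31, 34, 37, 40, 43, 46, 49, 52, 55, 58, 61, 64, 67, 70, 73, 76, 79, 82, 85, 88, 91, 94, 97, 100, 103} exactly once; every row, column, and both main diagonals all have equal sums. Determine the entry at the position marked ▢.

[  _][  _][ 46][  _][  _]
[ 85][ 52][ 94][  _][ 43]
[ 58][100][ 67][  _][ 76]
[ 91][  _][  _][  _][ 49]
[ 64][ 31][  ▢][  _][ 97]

The 25 entries sum to 1675, so each line sums to 1675/5 = 335.
The remaining cell in row 2 is (2,4) = 335 − 274 = 61.
From row 3, 335 − (58 + 100 + 67 + 76) gives (3,4) = 34.
Column 1: 85 + 58 + 91 + 64 + ? = 335, so (1,1) = 37.
Column 5 must total 335; the given cells sum to 265, so (1,5) = 70.
The remaining cell in main diagonal is (4,4) = 335 − 253 = 82.
Anti-diagonal: 70 + 61 + 67 + 64 + ? = 335, so (4,2) = 73.
Using row 4: 91 + 73 + 82 + 49 + ? → (4,3) = 335 − 295 = 40.
Column 2 needs 335; the known cells sum to 256, so (1,2) = 79.
Using column 3: 46 + 94 + 67 + 40 + ? → (5,3) = 335 − 247 = 88.

88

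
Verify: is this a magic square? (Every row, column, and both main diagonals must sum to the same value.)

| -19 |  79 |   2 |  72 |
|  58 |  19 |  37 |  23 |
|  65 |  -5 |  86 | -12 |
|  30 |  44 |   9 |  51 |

No — anti-diagonal sums to 134 but row 2 sums to 137.

Row 1: -19 + 79 + 2 + 72 = 134.
Row 2: 58 + 19 + 37 + 23 = 137.
Row 3: 65 + (-5) + 86 + (-12) = 134.
Row 4: 30 + 44 + 9 + 51 = 134.
Column 1: -19 + 58 + 65 + 30 = 134.
Column 2: 79 + 19 + (-5) + 44 = 137.
Column 3: 2 + 37 + 86 + 9 = 134.
Column 4: 72 + 23 + (-12) + 51 = 134.
Main diagonal: -19 + 19 + 86 + 51 = 137.
Anti-diagonal: 72 + 37 + (-5) + 30 = 134.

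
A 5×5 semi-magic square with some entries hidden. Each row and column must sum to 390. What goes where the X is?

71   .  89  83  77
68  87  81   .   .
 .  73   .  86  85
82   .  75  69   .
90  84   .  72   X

Using row 1: 71 + 89 + 83 + 77 + ? → (1,2) = 390 − 320 = 70.
Column 1 needs 390; the known cells sum to 311, so (3,1) = 79.
Using column 2: 70 + 87 + 73 + 84 + ? → (4,2) = 390 − 314 = 76.
From column 4, 390 − (83 + 86 + 69 + 72) gives (2,4) = 80.
The remaining cell in row 2 is (2,5) = 390 − 316 = 74.
Row 3 must total 390; the given cells sum to 323, so (3,3) = 67.
From row 4, 390 − (82 + 76 + 75 + 69) gives (4,5) = 88.
Column 3 must total 390; the given cells sum to 312, so (5,3) = 78.
Using column 5: 77 + 74 + 85 + 88 + ? → (5,5) = 390 − 324 = 66.

66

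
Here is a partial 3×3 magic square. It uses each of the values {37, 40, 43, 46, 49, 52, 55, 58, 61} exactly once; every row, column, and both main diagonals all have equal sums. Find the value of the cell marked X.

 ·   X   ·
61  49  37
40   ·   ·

43

The 9 entries sum to 441, so each line sums to 441/3 = 147.
From column 1, 147 − (61 + 40) gives (1,1) = 46.
Main diagonal needs 147; the known cells sum to 95, so (3,3) = 52.
From anti-diagonal, 147 − (49 + 40) gives (1,3) = 58.
From row 1, 147 − (46 + 58) gives (1,2) = 43.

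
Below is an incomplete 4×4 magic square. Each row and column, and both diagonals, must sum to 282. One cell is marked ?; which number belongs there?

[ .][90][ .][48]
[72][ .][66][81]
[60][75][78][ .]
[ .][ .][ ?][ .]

From row 2, 282 − (72 + 66 + 81) gives (2,2) = 63.
Row 3 needs 282; the known cells sum to 213, so (3,4) = 69.
Column 2: 90 + 63 + 75 + ? = 282, so (4,2) = 54.
Column 4 must total 282; the given cells sum to 198, so (4,4) = 84.
From main diagonal, 282 − (63 + 78 + 84) gives (1,1) = 57.
Anti-diagonal needs 282; the known cells sum to 189, so (4,1) = 93.
Row 1 must total 282; the given cells sum to 195, so (1,3) = 87.
Row 4 needs 282; the known cells sum to 231, so (4,3) = 51.

51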